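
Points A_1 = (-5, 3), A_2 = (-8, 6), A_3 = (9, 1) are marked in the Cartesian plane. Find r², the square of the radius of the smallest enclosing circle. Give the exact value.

Side lengths²: A_1A_2² = 18, A_1A_3² = 200, A_2A_3² = 314.
Since A_2A_3² = 314 ≥ 200 + 18 = 218, the angle opposite A_2A_3 is not acute, so the smallest enclosing circle has A_2A_3 as diameter.
Centre = midpoint of A_2A_3 = (0.5, 3.5), r² = 314/4 = 78.5.

78.5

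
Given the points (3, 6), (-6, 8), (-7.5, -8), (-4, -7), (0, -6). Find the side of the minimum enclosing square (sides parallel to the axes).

16

The bounding box has width 10.5 and height 16.
An axis-aligned square enclosing the set must have side ≥ max(width, height).
So the minimum side is max(10.5, 16) = 16.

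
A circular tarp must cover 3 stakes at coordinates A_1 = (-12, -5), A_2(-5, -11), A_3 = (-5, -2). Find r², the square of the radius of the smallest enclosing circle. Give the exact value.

2465/98

Side lengths²: A_1A_2² = 85, A_1A_3² = 58, A_2A_3² = 81.
Since A_1A_2² = 85 < 81 + 58 = 139, the triangle is acute, so the smallest enclosing circle is the circumcircle.
Circumcentre = (-101/14, -6.5), r² = 2465/98.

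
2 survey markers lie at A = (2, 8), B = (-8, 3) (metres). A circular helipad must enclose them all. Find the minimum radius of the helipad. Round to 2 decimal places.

The smallest circle enclosing two points has them as diameter endpoints.
Centre = midpoint = (-3, 5.5); r² = |AB|²/4 = 125/4 = 31.25.
r = √(31.25) ≈ 5.59.

5.59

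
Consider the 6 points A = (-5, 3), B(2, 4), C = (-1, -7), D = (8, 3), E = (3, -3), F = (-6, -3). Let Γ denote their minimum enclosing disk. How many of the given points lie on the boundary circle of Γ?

By Welzl's lemma the MEC is supported by two points (diametrically opposite) or three points (on a circumcircle).
The farthest pair is D–F with squared distance 232. The circle on this segment as diameter has centre (1, 0) and r² = 232/4 = 58.
Check A: distance² to centre = 45 ≤ 58, so it lies inside.
All remaining points lie in this disk, and no smaller disk contains both endpoints, so this is the minimum enclosing circle.
The points at distance exactly r from the centre are D, F — 2 points.

2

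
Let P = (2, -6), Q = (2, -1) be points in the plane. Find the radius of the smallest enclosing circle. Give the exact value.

The smallest circle enclosing two points has them as diameter endpoints.
Centre = midpoint = (2, -3.5); r² = |PQ|²/4 = 25/4 = 6.25.
r = √(6.25) = 2.5.

2.5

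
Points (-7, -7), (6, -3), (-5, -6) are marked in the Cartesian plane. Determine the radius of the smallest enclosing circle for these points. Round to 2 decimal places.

6.80

Call the three points A, B, C in the order given.
Side lengths²: AB² = 185, AC² = 5, BC² = 130.
Since AB² = 185 ≥ 130 + 5 = 135, the angle opposite AB is not acute, so the smallest enclosing circle has AB as diameter.
Centre = midpoint of AB = (-0.5, -5), r² = 185/4 = 46.25.
r = √(46.25) ≈ 6.80.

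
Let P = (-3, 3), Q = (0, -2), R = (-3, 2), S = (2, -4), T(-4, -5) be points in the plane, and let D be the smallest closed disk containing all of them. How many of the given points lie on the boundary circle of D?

3

A smallest enclosing disk is always determined by at most three of the input points on its boundary.
The minimum enclosing circle is determined by three boundary points: P, S, T.
Their circumcentre is (-145/94, -117/94) with r² = 88985/4418.
The farthest remaining point R is at distance² 55897/4418 ≤ 88985/4418.
The points at distance exactly r from the centre are P, S, T — 3 points.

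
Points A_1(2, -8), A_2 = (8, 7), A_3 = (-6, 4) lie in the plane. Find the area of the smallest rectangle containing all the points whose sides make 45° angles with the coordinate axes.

210

In coordinates u = x + y, v = x − y the rectangle is axis-aligned; the map (x,y)→(u,v) scales areas by 2.
u-values: -6, 15, -2; range = 15 − (-6) = 21.
v-values: 10, 1, -10; range = 10 − (-10) = 20.
Area = (21 × 20) / 2 = 210.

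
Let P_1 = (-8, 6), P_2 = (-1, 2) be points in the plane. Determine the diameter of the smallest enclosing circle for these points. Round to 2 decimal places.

The smallest circle enclosing two points has them as diameter endpoints.
Centre = midpoint = (-4.5, 4); r² = |P_1P_2|²/4 = 65/4 = 16.25.
Diameter = 2r = 2√(16.25) ≈ 8.06.

8.06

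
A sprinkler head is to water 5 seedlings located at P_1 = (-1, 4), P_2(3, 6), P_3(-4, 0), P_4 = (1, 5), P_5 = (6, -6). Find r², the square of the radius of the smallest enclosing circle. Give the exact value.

42.5

By Welzl's lemma the MEC is supported by two points (diametrically opposite) or three points (on a circumcircle).
The minimum enclosing circle is determined by three boundary points: P_2, P_3, P_5.
Their circumcentre is (2.5, -0.5) with r² = 42.5.
The farthest remaining point P_1 is at distance² 32.5 ≤ 42.5.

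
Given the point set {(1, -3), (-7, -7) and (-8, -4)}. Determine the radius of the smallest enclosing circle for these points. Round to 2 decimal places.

4.57

Call the three points A, B, C in the order given.
Side lengths²: AB² = 80, AC² = 82, BC² = 10.
Since AC² = 82 < 80 + 10 = 90, the triangle is acute, so the smallest enclosing circle is the circumcircle.
Circumcentre = (-24/7, -29/7), r² = 1025/49.
r = √(1025/49) ≈ 4.57.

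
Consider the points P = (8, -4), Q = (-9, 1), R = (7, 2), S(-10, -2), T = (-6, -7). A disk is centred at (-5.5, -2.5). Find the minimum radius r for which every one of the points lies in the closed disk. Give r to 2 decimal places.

13.58

The required radius is the distance from (-5.5, -2.5) to the farthest point.
Squared distances: 184.5, 24.5, 176.5, 20.5, 20.5.
Maximum is 184.5, attained at P.
r = √(184.5) ≈ 13.58.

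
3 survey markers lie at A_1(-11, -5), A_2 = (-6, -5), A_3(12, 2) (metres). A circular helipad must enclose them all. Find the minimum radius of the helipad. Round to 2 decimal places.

Side lengths²: A_1A_2² = 25, A_1A_3² = 578, A_2A_3² = 373.
Since A_1A_3² = 578 ≥ 373 + 25 = 398, the angle opposite A_1A_3 is not acute, so the smallest enclosing circle has A_1A_3 as diameter.
Centre = midpoint of A_1A_3 = (0.5, -1.5), r² = 578/4 = 144.5.
r = √(144.5) ≈ 12.02.

12.02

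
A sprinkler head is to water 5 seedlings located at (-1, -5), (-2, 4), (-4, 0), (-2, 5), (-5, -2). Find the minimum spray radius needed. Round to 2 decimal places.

5.02

By Welzl's lemma the MEC is supported by two points (diametrically opposite) or three points (on a circumcircle).
The farthest pair is (-1, -5)–(-2, 5) with squared distance 101. The circle on this segment as diameter has centre (-1.5, 0) and r² = 101/4 = 25.25.
Check (-2, 4): distance² to centre = 16.25 ≤ 25.25, so it lies inside.
All remaining points lie in this disk, and no smaller disk contains both endpoints, so this is the minimum enclosing circle.
r = √(25.25) ≈ 5.02.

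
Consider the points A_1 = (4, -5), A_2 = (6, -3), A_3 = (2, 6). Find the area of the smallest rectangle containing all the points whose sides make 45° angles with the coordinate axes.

58.5

In coordinates u = x + y, v = x − y the rectangle is axis-aligned; the map (x,y)→(u,v) scales areas by 2.
u-values: -1, 3, 8; range = 8 − (-1) = 9.
v-values: 9, 9, -4; range = 9 − (-4) = 13.
Area = (9 × 13) / 2 = 58.5.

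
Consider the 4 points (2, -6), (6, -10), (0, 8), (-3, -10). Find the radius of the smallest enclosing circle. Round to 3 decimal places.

9.618

The minimum enclosing circle of a finite set is fixed by two of the points (as a diameter) or three (as a circumcircle).
The minimum enclosing circle is determined by three boundary points: (6, -10), (0, 8), (-3, -10).
Their circumcentre is (1.5, -1.5) with r² = 92.5.
The farthest remaining point (2, -6) is at distance² 20.5 ≤ 92.5.
r = √(92.5) ≈ 9.618.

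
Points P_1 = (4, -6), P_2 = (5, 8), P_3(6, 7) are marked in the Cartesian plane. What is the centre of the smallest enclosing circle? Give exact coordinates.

(4.5, 1)

Side lengths²: P_1P_2² = 197, P_1P_3² = 173, P_2P_3² = 2.
Since P_1P_2² = 197 ≥ 173 + 2 = 175, the angle opposite P_1P_2 is not acute, so the smallest enclosing circle has P_1P_2 as diameter.
Centre = midpoint of P_1P_2 = (4.5, 1), r² = 197/4 = 49.25.
Centre = (4.5, 1).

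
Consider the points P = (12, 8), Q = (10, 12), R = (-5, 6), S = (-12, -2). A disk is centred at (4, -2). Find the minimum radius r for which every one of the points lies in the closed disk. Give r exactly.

16

The required radius is the distance from (4, -2) to the farthest point.
Squared distances: 164, 232, 145, 256.
Maximum is 256, attained at S.
r = √256 = 16.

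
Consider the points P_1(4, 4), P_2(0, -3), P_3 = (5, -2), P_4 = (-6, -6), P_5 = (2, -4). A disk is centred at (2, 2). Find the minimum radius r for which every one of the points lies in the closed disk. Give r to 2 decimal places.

The required radius is the distance from (2, 2) to the farthest point.
Squared distances: 8, 29, 25, 128, 36.
Maximum is 128, attained at P_4.
r = √128 ≈ 11.31.

11.31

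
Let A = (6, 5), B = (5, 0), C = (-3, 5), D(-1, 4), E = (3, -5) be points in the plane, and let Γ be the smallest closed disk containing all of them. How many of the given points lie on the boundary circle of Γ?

3

By Welzl's lemma the MEC is supported by two points (diametrically opposite) or three points (on a circumcircle).
The minimum enclosing circle is determined by three boundary points: A, C, E.
Their circumcentre is (1.5, 0.9) with r² = 37.06.
The farthest remaining point D is at distance² 15.86 ≤ 37.06.
The points at distance exactly r from the centre are A, C, E — 3 points.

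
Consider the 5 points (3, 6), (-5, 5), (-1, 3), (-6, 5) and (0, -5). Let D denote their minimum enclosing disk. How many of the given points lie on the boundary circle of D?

A smallest enclosing disk is always determined by at most three of the input points on its boundary.
The minimum enclosing circle is determined by three boundary points: (3, 6), (-6, 5), (0, -5).
Their circumcentre is (-49/48, 1.1875) with r² = 45305/1152.
The farthest remaining point (-5, 5) is at distance² 34985/1152 ≤ 45305/1152.
The points at distance exactly r from the centre are (3, 6), (-6, 5), (0, -5) — 3 points.

3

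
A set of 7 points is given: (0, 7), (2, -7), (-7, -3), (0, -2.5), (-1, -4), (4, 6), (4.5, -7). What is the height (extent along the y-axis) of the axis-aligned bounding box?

14

max y = 7, min y = -7, so height = 14.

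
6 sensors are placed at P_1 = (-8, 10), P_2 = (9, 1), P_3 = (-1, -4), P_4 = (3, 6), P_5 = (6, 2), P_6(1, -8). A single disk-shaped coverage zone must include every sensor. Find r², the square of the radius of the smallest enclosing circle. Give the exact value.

By Welzl's lemma the MEC is supported by two points (diametrically opposite) or three points (on a circumcircle).
The minimum enclosing circle is determined by three boundary points: P_1, P_2, P_6.
Their circumcentre is (-1.3, 2.1) with r² = 107.3.
The farthest remaining point P_5 is at distance² 53.3 ≤ 107.3.

107.3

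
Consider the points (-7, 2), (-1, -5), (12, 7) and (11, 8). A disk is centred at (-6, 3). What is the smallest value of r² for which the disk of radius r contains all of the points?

340

The required radius is the distance from (-6, 3) to the farthest point.
Squared distances: 2, 89, 340, 314.
Maximum is 340, attained at (12, 7).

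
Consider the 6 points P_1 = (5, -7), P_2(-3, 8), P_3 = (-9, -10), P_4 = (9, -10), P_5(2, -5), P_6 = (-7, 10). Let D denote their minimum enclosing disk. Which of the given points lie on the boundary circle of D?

The minimum enclosing circle of a finite set is fixed by two of the points (as a diameter) or three (as a circumcircle).
The minimum enclosing circle is determined by three boundary points: P_3, P_4, P_6.
Their circumcentre is (0, -0.8) with r² = 165.64.
The farthest remaining point P_2 is at distance² 86.44 ≤ 165.64.
The points at distance exactly r from the centre are P_3, P_4, P_6 — 3 points.

P_3, P_4, P_6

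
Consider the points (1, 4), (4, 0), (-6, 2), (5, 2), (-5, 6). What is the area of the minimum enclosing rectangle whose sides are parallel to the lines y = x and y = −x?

82.5

In coordinates u = x + y, v = x − y the rectangle is axis-aligned; the map (x,y)→(u,v) scales areas by 2.
u-values: 5, 4, -4, 7, 1; range = 7 − (-4) = 11.
v-values: -3, 4, -8, 3, -11; range = 4 − (-11) = 15.
Area = (11 × 15) / 2 = 82.5.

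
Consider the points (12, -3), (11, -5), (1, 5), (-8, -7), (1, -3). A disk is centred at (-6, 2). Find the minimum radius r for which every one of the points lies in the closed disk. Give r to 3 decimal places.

The required radius is the distance from (-6, 2) to the farthest point.
Squared distances: 349, 338, 58, 85, 74.
Maximum is 349, attained at (12, -3).
r = √349 ≈ 18.682.

18.682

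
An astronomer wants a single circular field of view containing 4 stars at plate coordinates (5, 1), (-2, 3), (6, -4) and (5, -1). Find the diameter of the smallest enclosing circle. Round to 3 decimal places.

10.630

By Welzl's lemma the MEC is supported by two points (diametrically opposite) or three points (on a circumcircle).
The farthest pair is (-2, 3)–(6, -4) with squared distance 113. The circle on this segment as diameter has centre (2, -0.5) and r² = 113/4 = 28.25.
Check (5, 1): distance² to centre = 11.25 ≤ 28.25, so it lies inside.
All remaining points lie in this disk, and no smaller disk contains both endpoints, so this is the minimum enclosing circle.
Diameter = 2r = 2√(28.25) ≈ 10.630.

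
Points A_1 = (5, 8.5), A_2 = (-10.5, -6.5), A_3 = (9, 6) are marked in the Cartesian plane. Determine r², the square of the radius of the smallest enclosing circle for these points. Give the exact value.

Side lengths²: A_1A_2² = 465.25, A_1A_3² = 22.25, A_2A_3² = 536.5.
Since A_2A_3² = 536.5 ≥ 465.25 + 22.25 = 487.5, the angle opposite A_2A_3 is not acute, so the smallest enclosing circle has A_2A_3 as diameter.
Centre = midpoint of A_2A_3 = (-0.75, -0.25), r² = 536.5/4 = 134.125.

134.125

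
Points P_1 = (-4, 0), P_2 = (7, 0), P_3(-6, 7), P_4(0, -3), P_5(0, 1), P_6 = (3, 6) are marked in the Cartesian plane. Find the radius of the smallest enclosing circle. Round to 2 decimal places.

7.38

A smallest enclosing disk is always determined by at most three of the input points on its boundary.
The farthest pair is P_2–P_3 with squared distance 218. The circle on this segment as diameter has centre (0.5, 3.5) and r² = 218/4 = 54.5.
Check P_1: distance² to centre = 32.5 ≤ 54.5, so it lies inside.
All remaining points lie in this disk, and no smaller disk contains both endpoints, so this is the minimum enclosing circle.
r = √(54.5) ≈ 7.38.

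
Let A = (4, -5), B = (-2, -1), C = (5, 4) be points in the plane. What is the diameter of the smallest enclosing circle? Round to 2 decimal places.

9.68

Side lengths²: AB² = 52, AC² = 82, BC² = 74.
Since AC² = 82 < 74 + 52 = 126, the triangle is acute, so the smallest enclosing circle is the circumcircle.
Circumcentre = (81/29, -9/29), r² = 19721/841.
Diameter = 2r = 2√(19721/841) ≈ 9.68.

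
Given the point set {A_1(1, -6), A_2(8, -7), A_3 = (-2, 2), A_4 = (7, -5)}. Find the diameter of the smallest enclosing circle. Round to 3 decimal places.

By Welzl's lemma the MEC is supported by two points (diametrically opposite) or three points (on a circumcircle).
The farthest pair is A_2–A_3 with squared distance 181. The circle on this segment as diameter has centre (3, -2.5) and r² = 181/4 = 45.25.
Check A_1: distance² to centre = 16.25 ≤ 45.25, so it lies inside.
All remaining points lie in this disk, and no smaller disk contains both endpoints, so this is the minimum enclosing circle.
Diameter = 2r = 2√(45.25) ≈ 13.454.

13.454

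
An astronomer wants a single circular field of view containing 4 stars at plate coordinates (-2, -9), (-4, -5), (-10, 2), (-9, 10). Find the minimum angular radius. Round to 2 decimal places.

10.12

The minimum enclosing circle of a finite set is fixed by two of the points (as a diameter) or three (as a circumcircle).
The farthest pair is (-2, -9)–(-9, 10) with squared distance 410. The circle on this segment as diameter has centre (-5.5, 0.5) and r² = 410/4 = 102.5.
Check (-4, -5): distance² to centre = 32.5 ≤ 102.5, so it lies inside.
All remaining points lie in this disk, and no smaller disk contains both endpoints, so this is the minimum enclosing circle.
r = √(102.5) ≈ 10.12.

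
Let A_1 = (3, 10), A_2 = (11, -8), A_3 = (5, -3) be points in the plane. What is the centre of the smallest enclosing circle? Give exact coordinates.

Side lengths²: A_1A_2² = 388, A_1A_3² = 173, A_2A_3² = 61.
Since A_1A_2² = 388 ≥ 173 + 61 = 234, the angle opposite A_1A_2 is not acute, so the smallest enclosing circle has A_1A_2 as diameter.
Centre = midpoint of A_1A_2 = (7, 1), r² = 388/4 = 97.
Centre = (7, 1).

(7, 1)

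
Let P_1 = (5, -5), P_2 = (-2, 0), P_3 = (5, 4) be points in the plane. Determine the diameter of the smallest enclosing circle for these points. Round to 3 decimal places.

9.908

Side lengths²: P_1P_2² = 74, P_1P_3² = 81, P_2P_3² = 65.
Since P_1P_3² = 81 < 74 + 65 = 139, the triangle is acute, so the smallest enclosing circle is the circumcircle.
Circumcentre = (41/14, -0.5), r² = 2405/98.
Diameter = 2r = 2√(2405/98) ≈ 9.908.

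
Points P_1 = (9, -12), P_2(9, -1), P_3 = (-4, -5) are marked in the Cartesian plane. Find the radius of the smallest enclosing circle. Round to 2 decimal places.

Side lengths²: P_1P_2² = 121, P_1P_3² = 218, P_2P_3² = 185.
Since P_1P_3² = 218 < 185 + 121 = 306, the triangle is acute, so the smallest enclosing circle is the circumcircle.
Circumcentre = (93/26, -6.5), r² = 20165/338.
r = √(20165/338) ≈ 7.72.

7.72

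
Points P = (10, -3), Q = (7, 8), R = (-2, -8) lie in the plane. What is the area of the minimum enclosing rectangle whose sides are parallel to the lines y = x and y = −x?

175

In coordinates u = x + y, v = x − y the rectangle is axis-aligned; the map (x,y)→(u,v) scales areas by 2.
u-values: 7, 15, -10; range = 15 − (-10) = 25.
v-values: 13, -1, 6; range = 13 − (-1) = 14.
Area = (25 × 14) / 2 = 175.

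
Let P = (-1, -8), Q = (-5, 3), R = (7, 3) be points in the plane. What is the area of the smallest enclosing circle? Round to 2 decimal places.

Side lengths²: PQ² = 137, PR² = 185, QR² = 144.
Since PR² = 185 < 144 + 137 = 281, the triangle is acute, so the smallest enclosing circle is the circumcircle.
Circumcentre = (1, -23/22), r² = 25345/484.
Area = π·r² = π·25345/484 ≈ 164.51.

164.51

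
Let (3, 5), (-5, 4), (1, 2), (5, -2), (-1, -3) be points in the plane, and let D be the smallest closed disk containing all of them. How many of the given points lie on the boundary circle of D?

By Welzl's lemma the MEC is supported by two points (diametrically opposite) or three points (on a circumcircle).
The farthest pair is (-5, 4)–(5, -2) with squared distance 136. The circle on this segment as diameter has centre (0, 1) and r² = 136/4 = 34.
Check (3, 5): distance² to centre = 25 ≤ 34, so it lies inside.
All remaining points lie in this disk, and no smaller disk contains both endpoints, so this is the minimum enclosing circle.
The points at distance exactly r from the centre are (-5, 4), (5, -2) — 2 points.

2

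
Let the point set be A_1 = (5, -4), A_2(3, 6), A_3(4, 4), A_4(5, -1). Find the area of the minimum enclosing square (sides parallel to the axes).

100

The bounding box has width 2 and height 10.
An axis-aligned square enclosing the set must have side ≥ max(width, height).
So the minimum side is max(2, 10) = 10.
Area = 10² = 100.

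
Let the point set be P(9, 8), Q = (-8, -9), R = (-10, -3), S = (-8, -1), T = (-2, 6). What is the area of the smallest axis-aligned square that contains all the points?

The bounding box has width 19 and height 17.
An axis-aligned square enclosing the set must have side ≥ max(width, height).
So the minimum side is max(19, 17) = 19.
Area = 19² = 361.

361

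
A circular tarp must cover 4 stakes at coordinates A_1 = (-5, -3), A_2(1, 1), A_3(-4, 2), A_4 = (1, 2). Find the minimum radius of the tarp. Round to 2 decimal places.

By Welzl's lemma the MEC is supported by two points (diametrically opposite) or three points (on a circumcircle).
The farthest pair is A_1–A_4 with squared distance 61. The circle on this segment as diameter has centre (-2, -0.5) and r² = 61/4 = 15.25.
Check A_2: distance² to centre = 11.25 ≤ 15.25, so it lies inside.
All remaining points lie in this disk, and no smaller disk contains both endpoints, so this is the minimum enclosing circle.
r = √(15.25) ≈ 3.91.

3.91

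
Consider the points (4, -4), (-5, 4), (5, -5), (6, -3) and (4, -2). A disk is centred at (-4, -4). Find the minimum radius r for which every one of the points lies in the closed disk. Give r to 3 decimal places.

The required radius is the distance from (-4, -4) to the farthest point.
Squared distances: 64, 65, 82, 101, 68.
Maximum is 101, attained at (6, -3).
r = √101 ≈ 10.050.

10.050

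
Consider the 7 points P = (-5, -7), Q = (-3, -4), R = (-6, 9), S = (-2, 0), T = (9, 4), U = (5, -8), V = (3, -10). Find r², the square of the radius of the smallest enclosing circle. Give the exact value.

The minimum enclosing circle is determined by three boundary points: R, T, V.
Their circumcentre is (-17/24, -0.125) with r² = 32045/288.
The farthest remaining point U is at distance² 27245/288 ≤ 32045/288.

32045/288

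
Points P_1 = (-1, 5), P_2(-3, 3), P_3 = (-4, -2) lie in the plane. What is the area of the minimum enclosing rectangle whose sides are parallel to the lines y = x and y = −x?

20

In coordinates u = x + y, v = x − y the rectangle is axis-aligned; the map (x,y)→(u,v) scales areas by 2.
u-values: 4, 0, -6; range = 4 − (-6) = 10.
v-values: -6, -6, -2; range = -2 − (-6) = 4.
Area = (10 × 4) / 2 = 20.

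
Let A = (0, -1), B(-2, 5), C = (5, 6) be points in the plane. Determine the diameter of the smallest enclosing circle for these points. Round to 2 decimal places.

Side lengths²: AB² = 40, AC² = 74, BC² = 50.
Since AC² = 74 < 50 + 40 = 90, the triangle is acute, so the smallest enclosing circle is the circumcircle.
Circumcentre = (41/22, 65/22), r² = 4625/242.
Diameter = 2r = 2√(4625/242) ≈ 8.74.

8.74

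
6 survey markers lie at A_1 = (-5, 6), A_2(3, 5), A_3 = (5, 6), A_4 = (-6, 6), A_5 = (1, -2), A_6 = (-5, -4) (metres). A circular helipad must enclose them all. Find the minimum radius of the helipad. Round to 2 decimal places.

A smallest enclosing disk is always determined by at most three of the input points on its boundary.
The minimum enclosing circle is determined by three boundary points: A_3, A_4, A_6.
Their circumcentre is (-0.5, 1.5) with r² = 50.5.
The farthest remaining point A_1 is at distance² 40.5 ≤ 50.5.
r = √(50.5) ≈ 7.11.

7.11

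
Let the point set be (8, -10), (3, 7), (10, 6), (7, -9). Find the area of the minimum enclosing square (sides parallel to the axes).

289

The bounding box has width 7 and height 17.
An axis-aligned square enclosing the set must have side ≥ max(width, height).
So the minimum side is max(7, 17) = 17.
Area = 17² = 289.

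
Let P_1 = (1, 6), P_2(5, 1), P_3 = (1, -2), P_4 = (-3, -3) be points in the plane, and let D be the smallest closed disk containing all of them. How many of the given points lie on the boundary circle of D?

3

The minimum enclosing circle of a finite set is fixed by two of the points (as a diameter) or three (as a circumcircle).
The minimum enclosing circle is determined by three boundary points: P_1, P_2, P_4.
Their circumcentre is (-1/28, 15/14) with r² = 19885/784.
The farthest remaining point P_3 is at distance² 8237/784 ≤ 19885/784.
The points at distance exactly r from the centre are P_1, P_2, P_4 — 3 points.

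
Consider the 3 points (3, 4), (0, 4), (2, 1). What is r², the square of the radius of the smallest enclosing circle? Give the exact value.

65/18

Call the three points A, B, C in the order given.
Side lengths²: AB² = 9, AC² = 10, BC² = 13.
Since BC² = 13 < 10 + 9 = 19, the triangle is acute, so the smallest enclosing circle is the circumcircle.
Circumcentre = (1.5, 17/6), r² = 65/18.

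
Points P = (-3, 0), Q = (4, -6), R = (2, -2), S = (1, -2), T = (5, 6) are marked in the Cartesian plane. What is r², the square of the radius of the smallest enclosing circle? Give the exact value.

The minimum enclosing circle of a finite set is fixed by two of the points (as a diameter) or three (as a circumcircle).
The minimum enclosing circle is determined by three boundary points: P, Q, T.
Their circumcentre is (19/6, 1/9) with r² = 12325/324.
The farthest remaining point S is at distance² 2965/324 ≤ 12325/324.

12325/324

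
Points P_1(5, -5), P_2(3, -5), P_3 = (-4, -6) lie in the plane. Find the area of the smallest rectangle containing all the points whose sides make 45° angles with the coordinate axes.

In coordinates u = x + y, v = x − y the rectangle is axis-aligned; the map (x,y)→(u,v) scales areas by 2.
u-values: 0, -2, -10; range = 0 − (-10) = 10.
v-values: 10, 8, 2; range = 10 − 2 = 8.
Area = (10 × 8) / 2 = 40.

40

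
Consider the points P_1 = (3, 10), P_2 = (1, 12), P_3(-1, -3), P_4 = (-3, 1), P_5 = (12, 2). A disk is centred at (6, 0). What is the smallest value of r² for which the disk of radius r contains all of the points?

169

The required radius is the distance from (6, 0) to the farthest point.
Squared distances: 109, 169, 58, 82, 40.
Maximum is 169, attained at P_2.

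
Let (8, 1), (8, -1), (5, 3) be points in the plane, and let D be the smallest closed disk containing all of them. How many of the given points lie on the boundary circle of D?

2

Call the three points A, B, C in the order given.
Side lengths²: AB² = 4, AC² = 13, BC² = 25.
Since BC² = 25 ≥ 13 + 4 = 17, the angle opposite BC is not acute, so the smallest enclosing circle has BC as diameter.
Centre = midpoint of BC = (6.5, 1), r² = 25/4 = 6.25.
The points at distance exactly r from the centre are (8, -1), (5, 3) — 2 points.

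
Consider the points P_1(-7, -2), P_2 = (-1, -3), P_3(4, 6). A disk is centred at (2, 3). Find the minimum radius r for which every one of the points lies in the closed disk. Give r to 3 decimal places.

The required radius is the distance from (2, 3) to the farthest point.
Squared distances: 106, 45, 13.
Maximum is 106, attained at P_1.
r = √106 ≈ 10.296.

10.296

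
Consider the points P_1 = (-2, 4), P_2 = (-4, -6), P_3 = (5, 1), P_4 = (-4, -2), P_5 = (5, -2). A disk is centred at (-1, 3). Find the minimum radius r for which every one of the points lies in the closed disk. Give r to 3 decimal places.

9.487

The required radius is the distance from (-1, 3) to the farthest point.
Squared distances: 2, 90, 40, 34, 61.
Maximum is 90, attained at P_2.
r = √90 ≈ 9.487.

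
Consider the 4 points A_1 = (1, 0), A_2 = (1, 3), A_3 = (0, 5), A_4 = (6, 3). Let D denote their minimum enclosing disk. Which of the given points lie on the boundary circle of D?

A_1, A_3, A_4

The minimum enclosing circle is determined by three boundary points: A_1, A_3, A_4.
Their circumcentre is (37/14, 41/14) with r² = 1105/98.
The farthest remaining point A_2 is at distance² 265/98 ≤ 1105/98.
The points at distance exactly r from the centre are A_1, A_3, A_4 — 3 points.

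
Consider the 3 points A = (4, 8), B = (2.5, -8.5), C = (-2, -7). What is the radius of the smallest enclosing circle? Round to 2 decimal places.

Side lengths²: AB² = 274.5, AC² = 261, BC² = 22.5.
Since AB² = 274.5 < 261 + 22.5 = 283.5, the triangle is acute, so the smallest enclosing circle is the circumcircle.
Circumcentre = (47/17, -7/34), r² = 79605/1156.
r = √(79605/1156) ≈ 8.30.

8.30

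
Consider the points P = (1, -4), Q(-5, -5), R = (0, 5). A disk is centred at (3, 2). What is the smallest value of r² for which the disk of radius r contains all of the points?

The required radius is the distance from (3, 2) to the farthest point.
Squared distances: 40, 113, 18.
Maximum is 113, attained at Q.

113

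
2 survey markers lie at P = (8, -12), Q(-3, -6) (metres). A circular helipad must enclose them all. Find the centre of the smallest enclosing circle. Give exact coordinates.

(2.5, -9)

The smallest circle enclosing two points has them as diameter endpoints.
Centre = midpoint = (2.5, -9); r² = |PQ|²/4 = 157/4 = 39.25.
Centre = (2.5, -9).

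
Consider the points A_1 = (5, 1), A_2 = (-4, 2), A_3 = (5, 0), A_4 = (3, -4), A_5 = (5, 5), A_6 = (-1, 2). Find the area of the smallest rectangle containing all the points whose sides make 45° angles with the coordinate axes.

78

In coordinates u = x + y, v = x − y the rectangle is axis-aligned; the map (x,y)→(u,v) scales areas by 2.
u-values: 6, -2, 5, -1, 10, 1; range = 10 − (-2) = 12.
v-values: 4, -6, 5, 7, 0, -3; range = 7 − (-6) = 13.
Area = (12 × 13) / 2 = 78.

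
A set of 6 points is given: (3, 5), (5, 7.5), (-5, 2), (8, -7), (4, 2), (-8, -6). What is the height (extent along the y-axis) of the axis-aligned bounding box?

14.5

max y = 7.5, min y = -7, so height = 14.5.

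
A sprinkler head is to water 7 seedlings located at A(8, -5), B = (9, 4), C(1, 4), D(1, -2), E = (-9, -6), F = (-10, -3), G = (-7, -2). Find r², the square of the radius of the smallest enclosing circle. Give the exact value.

By Welzl's lemma the MEC is supported by two points (diametrically opposite) or three points (on a circumcircle).
The farthest pair is B–E with squared distance 424. The circle on this segment as diameter has centre (0, -1) and r² = 424/4 = 106.
Check A: distance² to centre = 80 ≤ 106, so it lies inside.
All remaining points lie in this disk, and no smaller disk contains both endpoints, so this is the minimum enclosing circle.

106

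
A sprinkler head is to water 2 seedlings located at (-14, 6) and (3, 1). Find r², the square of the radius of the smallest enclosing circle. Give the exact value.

The smallest circle enclosing two points has them as diameter endpoints.
Centre = midpoint = (-5.5, 3.5); r² = |(-14, 6)−(3, 1)|²/4 = 314/4 = 78.5.

78.5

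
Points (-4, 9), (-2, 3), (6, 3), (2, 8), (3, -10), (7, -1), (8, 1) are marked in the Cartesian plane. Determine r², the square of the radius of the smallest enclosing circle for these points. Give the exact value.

The minimum enclosing circle of a finite set is fixed by two of the points (as a diameter) or three (as a circumcircle).
The farthest pair is (-4, 9)–(3, -10) with squared distance 410. The circle on this segment as diameter has centre (-0.5, -0.5) and r² = 410/4 = 102.5.
Check (-2, 3): distance² to centre = 14.5 ≤ 102.5, so it lies inside.
All remaining points lie in this disk, and no smaller disk contains both endpoints, so this is the minimum enclosing circle.

102.5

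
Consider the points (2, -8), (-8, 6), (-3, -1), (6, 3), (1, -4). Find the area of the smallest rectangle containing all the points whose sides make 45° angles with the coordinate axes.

180

In coordinates u = x + y, v = x − y the rectangle is axis-aligned; the map (x,y)→(u,v) scales areas by 2.
u-values: -6, -2, -4, 9, -3; range = 9 − (-6) = 15.
v-values: 10, -14, -2, 3, 5; range = 10 − (-14) = 24.
Area = (15 × 24) / 2 = 180.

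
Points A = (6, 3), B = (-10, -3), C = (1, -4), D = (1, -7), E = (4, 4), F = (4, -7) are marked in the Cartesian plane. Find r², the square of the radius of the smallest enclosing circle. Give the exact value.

The minimum enclosing circle of a finite set is fixed by two of the points (as a diameter) or three (as a circumcircle).
The minimum enclosing circle is determined by three boundary points: A, B, F.
Their circumcentre is (-65/37, -24/37) with r² = 100594/1369.
The farthest remaining point E is at distance² 74953/1369 ≤ 100594/1369.

100594/1369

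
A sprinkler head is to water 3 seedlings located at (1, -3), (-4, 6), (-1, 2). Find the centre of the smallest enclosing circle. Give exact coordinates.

Call the three points A, B, C in the order given.
Side lengths²: AB² = 106, AC² = 29, BC² = 25.
Since AB² = 106 ≥ 29 + 25 = 54, the angle opposite AB is not acute, so the smallest enclosing circle has AB as diameter.
Centre = midpoint of AB = (-1.5, 1.5), r² = 106/4 = 26.5.
Centre = (-1.5, 1.5).

(-1.5, 1.5)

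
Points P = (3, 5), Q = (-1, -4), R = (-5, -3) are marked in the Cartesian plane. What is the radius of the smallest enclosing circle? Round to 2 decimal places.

5.66

Side lengths²: PQ² = 97, PR² = 128, QR² = 17.
Since PR² = 128 ≥ 97 + 17 = 114, the angle opposite PR is not acute, so the smallest enclosing circle has PR as diameter.
Centre = midpoint of PR = (-1, 1), r² = 128/4 = 32.
r = √32 ≈ 5.66.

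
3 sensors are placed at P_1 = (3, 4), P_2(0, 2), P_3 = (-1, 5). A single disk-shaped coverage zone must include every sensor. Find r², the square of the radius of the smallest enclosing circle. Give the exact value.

Side lengths²: P_1P_2² = 13, P_1P_3² = 17, P_2P_3² = 10.
Since P_1P_3² = 17 < 13 + 10 = 23, the triangle is acute, so the smallest enclosing circle is the circumcircle.
Circumcentre = (19/22, 87/22), r² = 1105/242.

1105/242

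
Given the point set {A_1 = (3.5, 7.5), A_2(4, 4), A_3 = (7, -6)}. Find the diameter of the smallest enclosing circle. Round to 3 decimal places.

13.946

Side lengths²: A_1A_2² = 12.5, A_1A_3² = 194.5, A_2A_3² = 109.
Since A_1A_3² = 194.5 ≥ 109 + 12.5 = 121.5, the angle opposite A_1A_3 is not acute, so the smallest enclosing circle has A_1A_3 as diameter.
Centre = midpoint of A_1A_3 = (5.25, 0.75), r² = 194.5/4 = 48.625.
Diameter = 2r = 2√(48.625) ≈ 13.946.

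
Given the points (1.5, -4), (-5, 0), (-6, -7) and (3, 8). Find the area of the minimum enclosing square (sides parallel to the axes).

225

The bounding box has width 9 and height 15.
An axis-aligned square enclosing the set must have side ≥ max(width, height).
So the minimum side is max(9, 15) = 15.
Area = 15² = 225.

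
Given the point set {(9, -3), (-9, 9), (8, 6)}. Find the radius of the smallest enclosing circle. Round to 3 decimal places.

Call the three points A, B, C in the order given.
Side lengths²: AB² = 468, AC² = 82, BC² = 298.
Since AB² = 468 ≥ 298 + 82 = 380, the angle opposite AB is not acute, so the smallest enclosing circle has AB as diameter.
Centre = midpoint of AB = (0, 3), r² = 468/4 = 117.
r = √117 ≈ 10.817.

10.817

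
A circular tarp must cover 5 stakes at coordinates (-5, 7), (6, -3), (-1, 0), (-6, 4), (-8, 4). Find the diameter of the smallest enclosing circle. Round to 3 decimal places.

A smallest enclosing disk is always determined by at most three of the input points on its boundary.
The farthest pair is (6, -3)–(-8, 4) with squared distance 245. The circle on this segment as diameter has centre (-1, 0.5) and r² = 245/4 = 61.25.
Check (-5, 7): distance² to centre = 58.25 ≤ 61.25, so it lies inside.
All remaining points lie in this disk, and no smaller disk contains both endpoints, so this is the minimum enclosing circle.
Diameter = 2r = 2√(61.25) ≈ 15.652.

15.652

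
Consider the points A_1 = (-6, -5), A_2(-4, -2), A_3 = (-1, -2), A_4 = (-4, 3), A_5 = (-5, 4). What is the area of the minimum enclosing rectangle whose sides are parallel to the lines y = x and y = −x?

50

In coordinates u = x + y, v = x − y the rectangle is axis-aligned; the map (x,y)→(u,v) scales areas by 2.
u-values: -11, -6, -3, -1, -1; range = -1 − (-11) = 10.
v-values: -1, -2, 1, -7, -9; range = 1 − (-9) = 10.
Area = (10 × 10) / 2 = 50.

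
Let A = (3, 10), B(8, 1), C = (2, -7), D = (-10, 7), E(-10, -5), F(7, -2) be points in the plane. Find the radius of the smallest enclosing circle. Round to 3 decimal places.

A smallest enclosing disk is always determined by at most three of the input points on its boundary.
The minimum enclosing circle is determined by three boundary points: A, B, E.
Their circumcentre is (-2.09375, 1.28125) with r² = 101.962890625.
The farthest remaining point D is at distance² 95.212890625 ≤ 101.962890625.
r = √(101.962890625) ≈ 10.098.

10.098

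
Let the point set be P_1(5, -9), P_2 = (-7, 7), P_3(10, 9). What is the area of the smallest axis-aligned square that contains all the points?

324

The bounding box has width 17 and height 18.
An axis-aligned square enclosing the set must have side ≥ max(width, height).
So the minimum side is max(17, 18) = 18.
Area = 18² = 324.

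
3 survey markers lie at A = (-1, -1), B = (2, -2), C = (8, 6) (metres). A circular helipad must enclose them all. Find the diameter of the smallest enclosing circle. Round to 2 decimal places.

11.40

Side lengths²: AB² = 10, AC² = 130, BC² = 100.
Since AC² = 130 ≥ 100 + 10 = 110, the angle opposite AC is not acute, so the smallest enclosing circle has AC as diameter.
Centre = midpoint of AC = (3.5, 2.5), r² = 130/4 = 32.5.
Diameter = 2r = 2√(32.5) ≈ 11.40.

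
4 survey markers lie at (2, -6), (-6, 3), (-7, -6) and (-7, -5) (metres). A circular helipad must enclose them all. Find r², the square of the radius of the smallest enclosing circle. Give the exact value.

By Welzl's lemma the MEC is supported by two points (diametrically opposite) or three points (on a circumcircle).
The minimum enclosing circle is determined by three boundary points: (2, -6), (-6, 3), (-7, -6).
Their circumcentre is (-2.5, -35/18) with r² = 5945/162.
The farthest remaining point (-7, -5) is at distance² 4793/162 ≤ 5945/162.

5945/162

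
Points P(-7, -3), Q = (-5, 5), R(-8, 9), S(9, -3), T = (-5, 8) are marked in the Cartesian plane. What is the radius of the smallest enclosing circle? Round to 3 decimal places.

10.404

The farthest pair is R–S with squared distance 433. The circle on this segment as diameter has centre (0.5, 3) and r² = 433/4 = 108.25.
Check P: distance² to centre = 92.25 ≤ 108.25, so it lies inside.
All remaining points lie in this disk, and no smaller disk contains both endpoints, so this is the minimum enclosing circle.
r = √(108.25) ≈ 10.404.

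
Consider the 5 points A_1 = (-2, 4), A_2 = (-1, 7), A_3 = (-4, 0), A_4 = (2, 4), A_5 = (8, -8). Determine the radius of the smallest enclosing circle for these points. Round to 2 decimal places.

8.75

The farthest pair is A_2–A_5 with squared distance 306. The circle on this segment as diameter has centre (3.5, -0.5) and r² = 306/4 = 76.5.
Check A_1: distance² to centre = 50.5 ≤ 76.5, so it lies inside.
All remaining points lie in this disk, and no smaller disk contains both endpoints, so this is the minimum enclosing circle.
r = √(76.5) ≈ 8.75.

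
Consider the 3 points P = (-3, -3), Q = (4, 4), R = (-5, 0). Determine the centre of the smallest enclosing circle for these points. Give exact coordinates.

Side lengths²: PQ² = 98, PR² = 13, QR² = 97.
Since PQ² = 98 < 97 + 13 = 110, the triangle is acute, so the smallest enclosing circle is the circumcircle.
Circumcentre = (-0.1, 1.1), r² = 25.22.
Centre = (-0.1, 1.1).

(-0.1, 1.1)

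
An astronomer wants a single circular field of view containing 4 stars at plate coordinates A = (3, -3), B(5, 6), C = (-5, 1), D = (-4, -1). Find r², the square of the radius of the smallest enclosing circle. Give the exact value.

By Welzl's lemma the MEC is supported by two points (diametrically opposite) or three points (on a circumcircle).
The minimum enclosing circle is determined by three boundary points: A, B, C.
Their circumcentre is (0.625, 2.25) with r² = 33.203125.
The farthest remaining point D is at distance² 31.953125 ≤ 33.203125.

33.203125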